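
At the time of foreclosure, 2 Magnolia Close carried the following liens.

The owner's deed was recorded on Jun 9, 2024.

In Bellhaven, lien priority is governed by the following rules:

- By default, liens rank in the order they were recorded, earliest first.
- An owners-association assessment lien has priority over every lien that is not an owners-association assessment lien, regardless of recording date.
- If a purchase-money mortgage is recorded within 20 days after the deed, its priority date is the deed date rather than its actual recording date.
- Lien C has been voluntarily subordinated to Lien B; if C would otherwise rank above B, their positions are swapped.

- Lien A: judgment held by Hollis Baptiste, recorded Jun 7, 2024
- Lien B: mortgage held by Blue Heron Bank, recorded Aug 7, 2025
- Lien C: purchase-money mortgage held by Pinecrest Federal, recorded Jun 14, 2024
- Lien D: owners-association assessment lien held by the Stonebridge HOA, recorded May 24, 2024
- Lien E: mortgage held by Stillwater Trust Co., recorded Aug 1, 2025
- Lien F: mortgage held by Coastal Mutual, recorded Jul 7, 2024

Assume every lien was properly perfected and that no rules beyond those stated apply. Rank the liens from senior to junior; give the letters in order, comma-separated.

D, A, B, F, E, C

Effective dates after the stated exceptions: C was recorded within the 20-day window, so its effective date is the deed date Jun 9, 2024.
D, as an owners-association assessment lien, has superpriority and ranks first.
Ordering the rest by effective date: A (Jun 7, 2024), C (Jun 9, 2024), F (Jul 7, 2024), E (Aug 1, 2025), B (Aug 7, 2025).
C is senior to B before the subordination, so the two trade places.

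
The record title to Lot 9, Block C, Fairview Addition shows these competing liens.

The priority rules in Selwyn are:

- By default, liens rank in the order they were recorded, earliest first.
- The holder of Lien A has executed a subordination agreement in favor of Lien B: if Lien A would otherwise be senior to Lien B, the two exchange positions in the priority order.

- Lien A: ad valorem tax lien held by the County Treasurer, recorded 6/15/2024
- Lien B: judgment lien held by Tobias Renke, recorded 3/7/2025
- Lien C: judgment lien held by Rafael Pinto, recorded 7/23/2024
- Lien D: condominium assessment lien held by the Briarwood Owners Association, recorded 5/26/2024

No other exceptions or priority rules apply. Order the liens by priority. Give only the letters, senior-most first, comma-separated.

D, B, C, A

Sorted by effective date: D (5/26/2024), A (6/15/2024), C (7/23/2024), B (3/7/2025).
Because A would otherwise rank above B, the subordination swaps them.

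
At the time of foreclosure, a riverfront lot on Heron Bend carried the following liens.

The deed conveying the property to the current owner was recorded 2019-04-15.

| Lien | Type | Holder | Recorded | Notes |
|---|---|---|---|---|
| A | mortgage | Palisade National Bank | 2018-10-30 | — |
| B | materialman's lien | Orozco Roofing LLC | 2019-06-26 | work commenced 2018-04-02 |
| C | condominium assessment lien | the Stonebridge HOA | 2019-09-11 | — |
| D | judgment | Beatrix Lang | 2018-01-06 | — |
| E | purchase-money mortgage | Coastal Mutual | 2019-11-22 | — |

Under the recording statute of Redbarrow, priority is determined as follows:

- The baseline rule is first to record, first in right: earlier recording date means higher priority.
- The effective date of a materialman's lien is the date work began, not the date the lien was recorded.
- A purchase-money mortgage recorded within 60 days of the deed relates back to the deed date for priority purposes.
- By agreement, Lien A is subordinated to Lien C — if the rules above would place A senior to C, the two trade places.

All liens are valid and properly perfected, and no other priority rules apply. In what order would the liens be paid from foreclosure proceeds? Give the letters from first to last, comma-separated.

Adjusting effective dates: B is treated as recorded 2018-04-02, the work-commencement date; E was recorded 221 days after the deed — beyond 60 days — so no relation-back applies.
Ordering by effective date: D (2018-01-06), B (2018-04-02), A (2018-10-30), C (2019-09-11), E (2019-11-22).
A would otherwise be senior to C, so under the subordination agreement A and C exchange positions.

D, B, C, A, E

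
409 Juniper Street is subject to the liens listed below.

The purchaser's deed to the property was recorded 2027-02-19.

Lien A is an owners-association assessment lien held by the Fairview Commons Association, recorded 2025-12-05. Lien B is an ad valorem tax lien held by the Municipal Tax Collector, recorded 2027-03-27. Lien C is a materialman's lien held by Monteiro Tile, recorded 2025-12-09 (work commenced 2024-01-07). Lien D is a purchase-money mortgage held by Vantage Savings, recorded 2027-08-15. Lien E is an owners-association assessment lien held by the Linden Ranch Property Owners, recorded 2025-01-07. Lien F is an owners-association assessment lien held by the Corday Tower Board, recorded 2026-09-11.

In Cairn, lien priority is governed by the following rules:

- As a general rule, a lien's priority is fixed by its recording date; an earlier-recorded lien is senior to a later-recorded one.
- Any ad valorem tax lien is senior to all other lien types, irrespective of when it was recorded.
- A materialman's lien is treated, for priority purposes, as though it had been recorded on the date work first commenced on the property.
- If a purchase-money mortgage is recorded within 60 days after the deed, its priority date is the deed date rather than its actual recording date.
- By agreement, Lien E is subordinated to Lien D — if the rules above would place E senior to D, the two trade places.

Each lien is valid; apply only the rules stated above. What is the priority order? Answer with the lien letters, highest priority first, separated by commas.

Effective dates after the stated exceptions: C's effective date is 2024-01-07, when work began; D was recorded 177 days after the deed, outside the 60-day window, so it keeps its recording date.
As an ad valorem tax lien, B is senior to every other lien.
The other liens, earliest effective date first: C (2024-01-07), E (2025-01-07), A (2025-12-05), F (2026-09-11), D (2027-08-15).
E is senior to D before the subordination, so the two trade places.

B, C, D, A, F, E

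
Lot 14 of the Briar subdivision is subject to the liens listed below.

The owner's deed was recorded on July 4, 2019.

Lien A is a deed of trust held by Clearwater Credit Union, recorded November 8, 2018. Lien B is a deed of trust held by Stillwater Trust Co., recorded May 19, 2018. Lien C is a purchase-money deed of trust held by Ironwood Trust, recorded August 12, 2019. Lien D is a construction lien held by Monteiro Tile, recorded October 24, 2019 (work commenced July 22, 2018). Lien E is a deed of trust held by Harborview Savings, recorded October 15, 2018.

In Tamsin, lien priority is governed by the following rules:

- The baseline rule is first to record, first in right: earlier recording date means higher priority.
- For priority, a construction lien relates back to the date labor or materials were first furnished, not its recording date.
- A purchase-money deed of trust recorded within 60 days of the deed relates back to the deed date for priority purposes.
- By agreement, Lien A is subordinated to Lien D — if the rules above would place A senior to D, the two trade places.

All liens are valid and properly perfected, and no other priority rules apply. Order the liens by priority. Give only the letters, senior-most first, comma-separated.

First, effective dates: C relates back to the deed date July 4, 2019; D's effective date is July 22, 2018, when work began.
By effective date: B (May 19, 2018), D (July 22, 2018), E (October 15, 2018), A (November 8, 2018), C (July 4, 2019).
A is already junior to D, so the subordination agreement changes nothing.

B, D, E, A, C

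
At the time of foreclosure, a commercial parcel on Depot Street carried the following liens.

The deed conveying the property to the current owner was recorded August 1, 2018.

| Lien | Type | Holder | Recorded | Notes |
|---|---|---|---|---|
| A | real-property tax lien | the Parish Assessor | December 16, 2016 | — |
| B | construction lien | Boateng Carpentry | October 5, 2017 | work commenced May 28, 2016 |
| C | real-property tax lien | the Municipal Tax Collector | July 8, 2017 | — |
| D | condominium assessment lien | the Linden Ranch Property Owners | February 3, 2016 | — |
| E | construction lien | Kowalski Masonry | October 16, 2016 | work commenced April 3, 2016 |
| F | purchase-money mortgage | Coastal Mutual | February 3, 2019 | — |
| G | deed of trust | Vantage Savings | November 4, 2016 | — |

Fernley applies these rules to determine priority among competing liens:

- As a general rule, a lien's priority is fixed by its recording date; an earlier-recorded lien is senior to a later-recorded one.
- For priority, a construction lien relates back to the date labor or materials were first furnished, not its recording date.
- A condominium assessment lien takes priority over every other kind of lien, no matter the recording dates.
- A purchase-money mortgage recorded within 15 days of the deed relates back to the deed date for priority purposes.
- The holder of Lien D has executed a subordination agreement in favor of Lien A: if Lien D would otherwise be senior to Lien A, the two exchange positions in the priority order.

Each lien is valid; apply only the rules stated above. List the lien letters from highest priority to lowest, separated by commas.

A, E, B, G, D, C, F

Effective dates: B relates back to May 28, 2016 (work commenced); E relates back to April 3, 2016 (work commenced); F missed the 15-day window (186 days after the deed), so its recording date stands.
As a condominium assessment lien, D is senior to every other lien.
Among the remaining liens, by effective date: E (April 3, 2016), B (May 28, 2016), G (November 4, 2016), A (December 16, 2016), C (July 8, 2017), F (February 3, 2019).
The subordination applies — D was senior to A — so D and A swap.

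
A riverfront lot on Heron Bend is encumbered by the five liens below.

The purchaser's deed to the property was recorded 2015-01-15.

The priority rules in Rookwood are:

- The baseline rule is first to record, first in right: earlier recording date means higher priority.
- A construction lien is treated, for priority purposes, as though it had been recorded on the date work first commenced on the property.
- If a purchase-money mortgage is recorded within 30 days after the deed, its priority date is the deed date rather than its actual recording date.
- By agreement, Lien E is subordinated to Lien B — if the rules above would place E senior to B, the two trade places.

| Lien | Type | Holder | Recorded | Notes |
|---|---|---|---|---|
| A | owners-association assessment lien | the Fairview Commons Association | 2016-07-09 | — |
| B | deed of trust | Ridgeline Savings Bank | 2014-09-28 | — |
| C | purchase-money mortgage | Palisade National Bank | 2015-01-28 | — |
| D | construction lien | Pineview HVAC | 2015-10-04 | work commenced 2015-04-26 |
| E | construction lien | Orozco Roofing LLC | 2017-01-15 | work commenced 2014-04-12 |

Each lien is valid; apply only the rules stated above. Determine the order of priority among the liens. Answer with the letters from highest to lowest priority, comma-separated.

Effective dates after the stated exceptions: C's effective date is the deed date, 2015-01-15; D's effective date is 2015-04-26, when work began; E's effective date is 2014-04-12, when work began.
Sorted by effective date: E (2014-04-12), B (2014-09-28), C (2015-01-15), D (2015-04-26), A (2016-07-09).
The subordination applies — E was senior to B — so E and B swap.

B, E, C, D, A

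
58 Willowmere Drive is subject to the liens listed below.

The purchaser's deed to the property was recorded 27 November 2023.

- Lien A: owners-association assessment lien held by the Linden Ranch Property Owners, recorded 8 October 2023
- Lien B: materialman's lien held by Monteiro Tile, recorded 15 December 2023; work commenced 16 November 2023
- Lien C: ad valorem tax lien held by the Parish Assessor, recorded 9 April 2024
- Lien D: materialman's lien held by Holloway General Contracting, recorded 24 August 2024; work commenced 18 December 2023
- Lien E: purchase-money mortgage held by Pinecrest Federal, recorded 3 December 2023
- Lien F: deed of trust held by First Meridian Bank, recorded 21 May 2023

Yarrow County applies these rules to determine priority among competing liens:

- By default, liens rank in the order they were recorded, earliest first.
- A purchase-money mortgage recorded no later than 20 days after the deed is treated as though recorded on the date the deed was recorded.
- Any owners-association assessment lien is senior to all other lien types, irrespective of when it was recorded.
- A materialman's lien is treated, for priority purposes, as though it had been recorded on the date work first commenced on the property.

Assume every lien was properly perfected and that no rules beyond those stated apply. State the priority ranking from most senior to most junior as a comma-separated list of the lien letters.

Adjusting effective dates: B is treated as recorded 16 November 2023, the work-commencement date; D relates back to 18 December 2023 (work commenced); E's effective date is the deed date, 27 November 2023.
A is an owners-association assessment lien, so it outranks all other liens regardless of date.
Remaining liens by effective date: F (21 May 2023), B (16 November 2023), E (27 November 2023), D (18 December 2023), C (9 April 2024).

A, F, B, E, D, C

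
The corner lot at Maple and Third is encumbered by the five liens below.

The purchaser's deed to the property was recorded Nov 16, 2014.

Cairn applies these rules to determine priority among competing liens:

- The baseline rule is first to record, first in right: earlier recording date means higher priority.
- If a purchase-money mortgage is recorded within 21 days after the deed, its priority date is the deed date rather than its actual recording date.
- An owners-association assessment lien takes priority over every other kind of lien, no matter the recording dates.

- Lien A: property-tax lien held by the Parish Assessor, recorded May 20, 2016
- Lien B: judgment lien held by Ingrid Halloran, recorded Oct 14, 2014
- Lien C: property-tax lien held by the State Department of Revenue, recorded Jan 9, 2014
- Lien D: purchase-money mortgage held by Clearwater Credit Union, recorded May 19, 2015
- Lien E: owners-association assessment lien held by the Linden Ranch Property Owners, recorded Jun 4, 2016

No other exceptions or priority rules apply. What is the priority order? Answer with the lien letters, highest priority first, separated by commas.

Effective dates: D missed the 21-day window (184 days after the deed), so its recording date stands.
E is an owners-association assessment lien and takes priority over every other lien.
The other liens, earliest effective date first: C (Jan 9, 2014), B (Oct 14, 2014), D (May 19, 2015), A (May 20, 2016).

E, C, B, D, A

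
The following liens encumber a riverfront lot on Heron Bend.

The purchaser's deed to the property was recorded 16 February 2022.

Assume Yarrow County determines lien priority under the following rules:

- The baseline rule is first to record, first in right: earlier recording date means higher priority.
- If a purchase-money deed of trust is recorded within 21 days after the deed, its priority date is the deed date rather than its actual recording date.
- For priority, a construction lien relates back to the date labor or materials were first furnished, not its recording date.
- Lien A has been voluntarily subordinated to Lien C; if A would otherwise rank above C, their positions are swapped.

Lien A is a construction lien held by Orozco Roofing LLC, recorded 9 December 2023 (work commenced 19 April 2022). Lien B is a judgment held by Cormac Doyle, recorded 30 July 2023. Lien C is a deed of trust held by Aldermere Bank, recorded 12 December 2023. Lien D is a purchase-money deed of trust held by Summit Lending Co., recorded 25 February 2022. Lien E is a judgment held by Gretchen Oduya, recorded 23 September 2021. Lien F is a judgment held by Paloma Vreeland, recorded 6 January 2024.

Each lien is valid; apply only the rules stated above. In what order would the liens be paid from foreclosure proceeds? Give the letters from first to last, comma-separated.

E, D, C, B, A, F

First, effective dates: A is treated as recorded 19 April 2022, the work-commencement date; D relates back to the deed date 16 February 2022.
Sorted by effective date: E (23 September 2021), D (16 February 2022), A (19 April 2022), B (30 July 2023), C (12 December 2023), F (6 January 2024).
A is senior to C before the subordination, so the two trade places.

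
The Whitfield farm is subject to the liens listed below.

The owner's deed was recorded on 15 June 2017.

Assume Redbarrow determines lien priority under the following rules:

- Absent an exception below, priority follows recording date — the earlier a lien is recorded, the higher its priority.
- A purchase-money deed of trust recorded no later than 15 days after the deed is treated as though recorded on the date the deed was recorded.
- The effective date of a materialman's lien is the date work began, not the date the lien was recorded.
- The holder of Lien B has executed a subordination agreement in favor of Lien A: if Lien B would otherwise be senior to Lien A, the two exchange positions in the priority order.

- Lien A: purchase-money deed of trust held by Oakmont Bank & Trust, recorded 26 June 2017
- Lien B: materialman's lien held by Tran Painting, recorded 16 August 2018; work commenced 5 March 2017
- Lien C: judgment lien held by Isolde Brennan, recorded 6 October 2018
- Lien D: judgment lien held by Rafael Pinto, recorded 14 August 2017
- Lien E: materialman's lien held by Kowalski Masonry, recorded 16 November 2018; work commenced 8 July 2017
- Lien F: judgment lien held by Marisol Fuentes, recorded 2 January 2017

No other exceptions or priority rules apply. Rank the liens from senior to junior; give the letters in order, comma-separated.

Effective dates after the stated exceptions: A was recorded within the 15-day window, so its effective date is the deed date 15 June 2017; B's effective date is 5 March 2017, when work began; E relates back to 8 July 2017 (work commenced).
Sorted by effective date: F (2 January 2017), B (5 March 2017), A (15 June 2017), E (8 July 2017), D (14 August 2017), C (6 October 2018).
The subordination applies — B was senior to A — so B and A swap.

F, A, B, E, D, C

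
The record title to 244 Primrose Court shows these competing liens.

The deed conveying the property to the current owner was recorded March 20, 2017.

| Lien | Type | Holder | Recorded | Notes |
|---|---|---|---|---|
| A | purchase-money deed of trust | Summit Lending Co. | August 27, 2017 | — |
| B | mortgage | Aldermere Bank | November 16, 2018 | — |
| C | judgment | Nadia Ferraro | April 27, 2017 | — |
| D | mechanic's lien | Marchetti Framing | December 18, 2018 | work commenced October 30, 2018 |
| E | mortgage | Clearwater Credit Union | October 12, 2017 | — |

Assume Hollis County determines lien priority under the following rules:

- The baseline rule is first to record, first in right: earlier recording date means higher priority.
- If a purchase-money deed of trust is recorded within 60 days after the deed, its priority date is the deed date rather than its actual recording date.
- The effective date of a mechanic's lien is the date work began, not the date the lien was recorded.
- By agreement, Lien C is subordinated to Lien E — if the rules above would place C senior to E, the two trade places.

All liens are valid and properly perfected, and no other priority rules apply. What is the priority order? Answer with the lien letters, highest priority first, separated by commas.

E, A, C, D, B

First, effective dates: A missed the 60-day window (160 days after the deed), so its recording date stands; D is treated as recorded October 30, 2018, the work-commencement date.
By effective date: C (April 27, 2017), A (August 27, 2017), E (October 12, 2017), D (October 30, 2018), B (November 16, 2018).
Because C would otherwise rank above E, the subordination swaps them.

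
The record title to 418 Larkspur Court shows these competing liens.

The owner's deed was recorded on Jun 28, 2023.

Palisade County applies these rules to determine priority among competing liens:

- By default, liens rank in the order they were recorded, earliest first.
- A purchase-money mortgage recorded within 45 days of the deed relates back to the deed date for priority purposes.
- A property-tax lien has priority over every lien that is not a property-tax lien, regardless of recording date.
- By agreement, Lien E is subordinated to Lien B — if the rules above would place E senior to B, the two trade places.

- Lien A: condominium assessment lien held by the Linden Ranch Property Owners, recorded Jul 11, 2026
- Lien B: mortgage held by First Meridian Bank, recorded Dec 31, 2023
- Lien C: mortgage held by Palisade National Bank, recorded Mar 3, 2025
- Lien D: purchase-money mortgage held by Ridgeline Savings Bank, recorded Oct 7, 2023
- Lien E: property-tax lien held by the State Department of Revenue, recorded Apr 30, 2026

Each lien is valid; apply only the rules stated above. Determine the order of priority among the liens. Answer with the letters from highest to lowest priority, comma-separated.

B, D, E, C, A

Adjusting effective dates: D was recorded 101 days after the deed — beyond 45 days — so no relation-back applies.
E is a property-tax lien and takes priority over every other lien.
Ordering the rest by effective date: D (Oct 7, 2023), B (Dec 31, 2023), C (Mar 3, 2025), A (Jul 11, 2026).
The subordination applies — E was senior to B — so E and B swap.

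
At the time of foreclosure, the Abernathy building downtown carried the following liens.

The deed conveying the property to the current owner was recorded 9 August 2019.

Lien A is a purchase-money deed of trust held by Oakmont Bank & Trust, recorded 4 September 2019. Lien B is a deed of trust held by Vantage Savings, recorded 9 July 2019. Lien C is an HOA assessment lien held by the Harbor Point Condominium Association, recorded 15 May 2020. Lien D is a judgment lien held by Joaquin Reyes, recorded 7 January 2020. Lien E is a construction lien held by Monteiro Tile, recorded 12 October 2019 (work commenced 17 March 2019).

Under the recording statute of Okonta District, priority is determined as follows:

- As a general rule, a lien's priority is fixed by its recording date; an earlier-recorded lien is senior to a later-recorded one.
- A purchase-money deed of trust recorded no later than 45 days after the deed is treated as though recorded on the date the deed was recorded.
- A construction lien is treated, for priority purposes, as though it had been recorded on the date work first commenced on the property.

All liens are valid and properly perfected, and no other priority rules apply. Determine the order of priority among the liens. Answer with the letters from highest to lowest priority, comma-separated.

E, B, A, D, C

First, effective dates: A relates back to the deed date 9 August 2019; E's effective date is 17 March 2019, when work began.
By effective date, earliest first: E (17 March 2019), B (9 July 2019), A (9 August 2019), D (7 January 2020), C (15 May 2020).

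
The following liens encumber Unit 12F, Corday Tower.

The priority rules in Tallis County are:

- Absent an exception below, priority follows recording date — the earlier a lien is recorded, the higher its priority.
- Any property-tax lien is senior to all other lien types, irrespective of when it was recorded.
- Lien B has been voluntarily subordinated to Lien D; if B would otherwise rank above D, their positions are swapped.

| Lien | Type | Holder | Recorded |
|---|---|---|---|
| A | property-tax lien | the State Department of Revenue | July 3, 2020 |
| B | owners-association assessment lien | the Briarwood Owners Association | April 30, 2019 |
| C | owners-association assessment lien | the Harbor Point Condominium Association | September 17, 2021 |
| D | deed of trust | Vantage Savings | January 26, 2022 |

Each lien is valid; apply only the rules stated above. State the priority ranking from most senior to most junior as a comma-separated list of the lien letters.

A, D, C, B

A is a property-tax lien, so it outranks all other liens regardless of date.
Among the remaining liens, by effective date: B (April 30, 2019), C (September 17, 2021), D (January 26, 2022).
B is senior to D before the subordination, so the two trade places.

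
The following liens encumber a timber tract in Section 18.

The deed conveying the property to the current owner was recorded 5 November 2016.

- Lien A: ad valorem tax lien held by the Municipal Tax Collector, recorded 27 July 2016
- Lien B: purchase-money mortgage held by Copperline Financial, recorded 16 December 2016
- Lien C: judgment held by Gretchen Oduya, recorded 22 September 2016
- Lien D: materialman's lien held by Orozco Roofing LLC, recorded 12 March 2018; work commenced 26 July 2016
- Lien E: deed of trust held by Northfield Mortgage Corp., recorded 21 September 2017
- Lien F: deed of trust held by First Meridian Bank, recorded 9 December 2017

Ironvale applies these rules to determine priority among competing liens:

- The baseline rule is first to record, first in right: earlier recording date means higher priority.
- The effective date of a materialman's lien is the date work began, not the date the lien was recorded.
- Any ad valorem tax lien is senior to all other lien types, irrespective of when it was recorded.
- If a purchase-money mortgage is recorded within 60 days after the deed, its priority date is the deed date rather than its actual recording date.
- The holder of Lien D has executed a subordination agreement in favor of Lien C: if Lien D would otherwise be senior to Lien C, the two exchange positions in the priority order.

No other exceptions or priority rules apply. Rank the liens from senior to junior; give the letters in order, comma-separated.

A, C, D, B, E, F

Adjusting effective dates: B relates back to the deed date 5 November 2016; D's effective date is 26 July 2016, when work began.
A is an ad valorem tax lien, so it outranks all other liens regardless of date.
Ordering the rest by effective date: D (26 July 2016), C (22 September 2016), B (5 November 2016), E (21 September 2017), F (9 December 2017).
Because D would otherwise rank above C, the subordination swaps them.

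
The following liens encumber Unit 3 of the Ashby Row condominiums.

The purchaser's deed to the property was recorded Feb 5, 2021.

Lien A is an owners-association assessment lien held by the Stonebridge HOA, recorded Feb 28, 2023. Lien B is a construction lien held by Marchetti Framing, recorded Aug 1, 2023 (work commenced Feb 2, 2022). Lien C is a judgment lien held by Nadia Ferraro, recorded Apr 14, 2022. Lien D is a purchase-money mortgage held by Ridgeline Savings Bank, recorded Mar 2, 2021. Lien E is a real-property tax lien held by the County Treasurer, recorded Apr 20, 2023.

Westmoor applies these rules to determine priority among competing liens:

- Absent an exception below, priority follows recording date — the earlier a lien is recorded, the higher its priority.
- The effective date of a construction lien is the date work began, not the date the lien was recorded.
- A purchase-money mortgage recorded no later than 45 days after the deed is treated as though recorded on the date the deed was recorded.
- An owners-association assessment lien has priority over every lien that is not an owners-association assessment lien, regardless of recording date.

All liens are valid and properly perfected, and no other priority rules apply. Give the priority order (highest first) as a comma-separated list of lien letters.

A, D, B, C, E

Adjusting effective dates: B's effective date is Feb 2, 2022, when work began; D's effective date is the deed date, Feb 5, 2021.
A is an owners-association assessment lien, so it outranks all other liens regardless of date.
Among the remaining liens, by effective date: D (Feb 5, 2021), B (Feb 2, 2022), C (Apr 14, 2022), E (Apr 20, 2023).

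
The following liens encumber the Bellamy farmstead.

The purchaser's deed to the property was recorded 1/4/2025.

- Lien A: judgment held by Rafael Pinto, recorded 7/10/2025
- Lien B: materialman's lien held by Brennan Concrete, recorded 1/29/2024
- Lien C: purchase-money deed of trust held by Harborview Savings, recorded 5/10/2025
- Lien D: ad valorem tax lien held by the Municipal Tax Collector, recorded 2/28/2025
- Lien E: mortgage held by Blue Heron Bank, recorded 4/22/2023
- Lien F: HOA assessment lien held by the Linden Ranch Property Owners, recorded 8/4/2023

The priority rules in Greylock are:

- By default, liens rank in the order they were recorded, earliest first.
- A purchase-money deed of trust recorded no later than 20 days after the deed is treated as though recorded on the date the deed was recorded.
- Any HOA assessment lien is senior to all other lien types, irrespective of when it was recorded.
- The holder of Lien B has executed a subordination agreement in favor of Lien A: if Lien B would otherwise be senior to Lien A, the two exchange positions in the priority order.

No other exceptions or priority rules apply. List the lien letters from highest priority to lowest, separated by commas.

Effective dates: C missed the 20-day window (126 days after the deed), so its recording date stands.
F, as an HOA assessment lien, has superpriority and ranks first.
The other liens, earliest effective date first: E (4/22/2023), B (1/29/2024), D (2/28/2025), C (5/10/2025), A (7/10/2025).
B is senior to A before the subordination, so the two trade places.

F, E, A, D, C, B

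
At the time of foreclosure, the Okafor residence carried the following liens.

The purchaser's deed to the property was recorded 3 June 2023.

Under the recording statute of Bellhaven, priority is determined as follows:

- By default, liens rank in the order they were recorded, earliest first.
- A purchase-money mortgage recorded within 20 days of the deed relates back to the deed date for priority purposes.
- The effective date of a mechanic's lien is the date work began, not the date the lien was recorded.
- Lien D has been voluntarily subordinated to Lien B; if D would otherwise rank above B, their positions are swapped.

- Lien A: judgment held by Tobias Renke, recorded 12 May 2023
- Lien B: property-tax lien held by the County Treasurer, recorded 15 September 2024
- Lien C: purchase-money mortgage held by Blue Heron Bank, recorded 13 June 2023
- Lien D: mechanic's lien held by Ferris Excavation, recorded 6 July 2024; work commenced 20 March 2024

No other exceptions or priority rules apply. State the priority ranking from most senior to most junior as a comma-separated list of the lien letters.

A, C, B, D

Effective dates after the stated exceptions: C was recorded within the 20-day window, so its effective date is the deed date 3 June 2023; D is treated as recorded 20 March 2024, the work-commencement date.
Sorted by effective date: A (12 May 2023), C (3 June 2023), D (20 March 2024), B (15 September 2024).
The subordination applies — D was senior to B — so D and B swap.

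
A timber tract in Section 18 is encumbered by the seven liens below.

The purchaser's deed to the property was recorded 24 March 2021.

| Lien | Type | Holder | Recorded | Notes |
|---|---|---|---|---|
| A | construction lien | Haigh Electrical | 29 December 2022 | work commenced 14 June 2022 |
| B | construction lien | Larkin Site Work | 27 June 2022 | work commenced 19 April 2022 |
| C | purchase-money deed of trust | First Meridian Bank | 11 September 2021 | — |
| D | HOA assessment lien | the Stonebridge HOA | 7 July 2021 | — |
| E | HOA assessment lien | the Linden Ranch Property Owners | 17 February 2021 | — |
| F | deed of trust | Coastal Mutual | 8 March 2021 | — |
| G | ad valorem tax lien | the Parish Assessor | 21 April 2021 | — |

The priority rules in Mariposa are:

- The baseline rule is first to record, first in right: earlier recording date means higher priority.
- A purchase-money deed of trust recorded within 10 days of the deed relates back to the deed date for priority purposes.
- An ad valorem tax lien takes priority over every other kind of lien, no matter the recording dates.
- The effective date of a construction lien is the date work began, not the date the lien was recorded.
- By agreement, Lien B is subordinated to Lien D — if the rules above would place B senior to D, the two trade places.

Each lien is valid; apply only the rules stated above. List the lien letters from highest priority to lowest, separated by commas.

Adjusting effective dates: A's effective date is 14 June 2022, when work began; B is treated as recorded 19 April 2022, the work-commencement date; C was recorded 171 days after the deed, outside the 10-day window, so it keeps its recording date.
G is an ad valorem tax lien and takes priority over every other lien.
The other liens, earliest effective date first: E (17 February 2021), F (8 March 2021), D (7 July 2021), C (11 September 2021), B (19 April 2022), A (14 June 2022).
B is already junior to D, so the subordination agreement changes nothing.

G, E, F, D, C, B, A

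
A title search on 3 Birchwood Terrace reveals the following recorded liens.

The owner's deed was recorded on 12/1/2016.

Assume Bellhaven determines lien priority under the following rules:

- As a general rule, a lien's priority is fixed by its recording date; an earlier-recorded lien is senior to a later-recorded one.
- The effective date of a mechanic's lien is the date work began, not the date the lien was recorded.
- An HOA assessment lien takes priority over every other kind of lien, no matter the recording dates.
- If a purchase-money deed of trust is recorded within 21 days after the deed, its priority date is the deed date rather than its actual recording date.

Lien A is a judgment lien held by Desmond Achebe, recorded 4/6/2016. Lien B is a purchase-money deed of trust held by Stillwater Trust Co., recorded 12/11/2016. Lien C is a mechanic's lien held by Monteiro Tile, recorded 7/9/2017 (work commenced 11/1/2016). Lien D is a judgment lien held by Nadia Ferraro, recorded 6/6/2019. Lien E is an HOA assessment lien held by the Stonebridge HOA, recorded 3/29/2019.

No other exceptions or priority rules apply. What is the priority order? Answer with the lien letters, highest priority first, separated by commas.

E, A, C, B, D

First, effective dates: B's effective date is the deed date, 12/1/2016; C relates back to 11/1/2016 (work commenced).
E is an HOA assessment lien, so it outranks all other liens regardless of date.
Ordering the rest by effective date: A (4/6/2016), C (11/1/2016), B (12/1/2016), D (6/6/2019).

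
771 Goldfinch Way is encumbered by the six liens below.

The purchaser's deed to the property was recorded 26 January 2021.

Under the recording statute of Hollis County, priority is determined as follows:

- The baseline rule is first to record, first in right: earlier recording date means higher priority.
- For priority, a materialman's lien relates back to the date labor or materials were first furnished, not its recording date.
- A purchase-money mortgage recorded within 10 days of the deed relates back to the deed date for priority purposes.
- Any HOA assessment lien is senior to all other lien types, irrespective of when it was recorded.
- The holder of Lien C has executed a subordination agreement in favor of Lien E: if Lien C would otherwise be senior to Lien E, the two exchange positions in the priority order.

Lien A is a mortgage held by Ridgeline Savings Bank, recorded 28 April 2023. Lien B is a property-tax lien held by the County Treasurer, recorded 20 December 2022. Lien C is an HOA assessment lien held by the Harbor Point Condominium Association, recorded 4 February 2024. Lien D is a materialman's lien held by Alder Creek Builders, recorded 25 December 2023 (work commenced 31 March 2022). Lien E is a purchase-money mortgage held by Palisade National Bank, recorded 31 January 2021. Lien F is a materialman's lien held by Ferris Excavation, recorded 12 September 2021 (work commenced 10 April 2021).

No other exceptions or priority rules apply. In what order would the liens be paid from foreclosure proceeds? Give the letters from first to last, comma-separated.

E, C, F, D, B, A

Effective dates: D's effective date is 31 March 2022, when work began; E relates back to the deed date 26 January 2021; F relates back to 10 April 2021 (work commenced).
C, as an HOA assessment lien, has superpriority and ranks first.
The other liens, earliest effective date first: E (26 January 2021), F (10 April 2021), D (31 March 2022), B (20 December 2022), A (28 April 2023).
C is senior to E before the subordination, so the two trade places.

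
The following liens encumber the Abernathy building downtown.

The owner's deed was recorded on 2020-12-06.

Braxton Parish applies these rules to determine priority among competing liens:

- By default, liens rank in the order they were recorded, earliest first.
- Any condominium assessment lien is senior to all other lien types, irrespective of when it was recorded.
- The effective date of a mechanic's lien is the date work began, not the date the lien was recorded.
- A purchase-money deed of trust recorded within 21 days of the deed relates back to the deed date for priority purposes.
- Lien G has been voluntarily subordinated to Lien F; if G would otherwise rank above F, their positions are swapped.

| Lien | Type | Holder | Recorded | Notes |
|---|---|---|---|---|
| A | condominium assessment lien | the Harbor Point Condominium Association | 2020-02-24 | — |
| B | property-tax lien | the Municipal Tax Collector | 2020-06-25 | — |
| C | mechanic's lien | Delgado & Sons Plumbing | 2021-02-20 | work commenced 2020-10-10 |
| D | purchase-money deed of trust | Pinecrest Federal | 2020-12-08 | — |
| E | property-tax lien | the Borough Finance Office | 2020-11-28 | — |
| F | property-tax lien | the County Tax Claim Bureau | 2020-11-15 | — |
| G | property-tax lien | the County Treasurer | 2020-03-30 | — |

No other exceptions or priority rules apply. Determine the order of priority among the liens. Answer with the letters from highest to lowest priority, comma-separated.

Effective dates after the stated exceptions: C's effective date is 2020-10-10, when work began; D's effective date is the deed date, 2020-12-06.
As a condominium assessment lien, A is senior to every other lien.
Remaining liens by effective date: G (2020-03-30), B (2020-06-25), C (2020-10-10), F (2020-11-15), E (2020-11-28), D (2020-12-06).
The subordination applies — G was senior to F — so G and F swap.

A, F, B, C, G, E, D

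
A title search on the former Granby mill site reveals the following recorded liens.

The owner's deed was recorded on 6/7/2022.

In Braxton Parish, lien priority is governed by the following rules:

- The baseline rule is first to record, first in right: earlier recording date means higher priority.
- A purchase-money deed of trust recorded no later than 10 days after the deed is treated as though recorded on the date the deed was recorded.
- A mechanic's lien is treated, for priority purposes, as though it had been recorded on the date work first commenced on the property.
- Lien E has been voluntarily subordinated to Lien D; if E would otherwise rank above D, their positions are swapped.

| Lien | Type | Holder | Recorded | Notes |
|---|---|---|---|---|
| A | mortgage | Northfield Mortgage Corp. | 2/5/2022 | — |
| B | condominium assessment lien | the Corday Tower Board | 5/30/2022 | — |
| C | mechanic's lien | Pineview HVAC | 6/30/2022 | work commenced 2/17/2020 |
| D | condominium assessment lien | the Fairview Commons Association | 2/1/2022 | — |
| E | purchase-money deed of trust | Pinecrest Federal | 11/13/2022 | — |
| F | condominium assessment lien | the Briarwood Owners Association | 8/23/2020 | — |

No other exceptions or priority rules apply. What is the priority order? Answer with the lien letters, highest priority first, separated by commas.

C, F, D, A, B, E

Effective dates: C is treated as recorded 2/17/2020, the work-commencement date; E missed the 10-day window (159 days after the deed), so its recording date stands.
By effective date, earliest first: C (2/17/2020), F (8/23/2020), D (2/1/2022), A (2/5/2022), B (5/30/2022), E (11/13/2022).
E is already junior to D, so the subordination agreement changes nothing.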